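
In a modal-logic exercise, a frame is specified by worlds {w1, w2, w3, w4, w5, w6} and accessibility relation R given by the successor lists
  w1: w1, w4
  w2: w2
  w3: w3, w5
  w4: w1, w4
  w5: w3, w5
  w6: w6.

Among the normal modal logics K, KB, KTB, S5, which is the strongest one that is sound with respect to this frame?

Symmetric (axiom B): yes — every pair in R has its reverse in R.
Reflexive (axiom T): yes — every world is R-related to itself.
Euclidean (axiom 5): yes — any two successors of a common world are R-related.
So F validates K, KB, KTB, S5. The strongest is S5.

S5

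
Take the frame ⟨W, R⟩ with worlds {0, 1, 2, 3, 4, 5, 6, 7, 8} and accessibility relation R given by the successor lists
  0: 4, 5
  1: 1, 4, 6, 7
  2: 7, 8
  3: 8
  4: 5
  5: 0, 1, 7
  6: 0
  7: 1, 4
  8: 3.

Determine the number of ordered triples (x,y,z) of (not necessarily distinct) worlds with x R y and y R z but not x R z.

23

Enumerating: (0,5,0), (0,5,1), (0,5,7), (1,4,5), (1,6,0), (2,7,1), (2,7,4), (2,8,3), (3,8,3), (4,5,0), (4,5,1), (4,5,7), … and 11 more.
Total: 23.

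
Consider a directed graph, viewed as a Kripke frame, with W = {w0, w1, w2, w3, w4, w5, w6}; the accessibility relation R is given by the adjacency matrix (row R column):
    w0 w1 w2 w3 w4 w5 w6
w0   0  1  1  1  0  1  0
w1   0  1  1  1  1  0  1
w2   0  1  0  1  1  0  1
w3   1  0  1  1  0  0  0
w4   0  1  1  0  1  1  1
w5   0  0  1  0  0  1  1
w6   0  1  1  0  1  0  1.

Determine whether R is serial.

Yes

Serial: yes — every world has a successor (e.g. w0 R w1).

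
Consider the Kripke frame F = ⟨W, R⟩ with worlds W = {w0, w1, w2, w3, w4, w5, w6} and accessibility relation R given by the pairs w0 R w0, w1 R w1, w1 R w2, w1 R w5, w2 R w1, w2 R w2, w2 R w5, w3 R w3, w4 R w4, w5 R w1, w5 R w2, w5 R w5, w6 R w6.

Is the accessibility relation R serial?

Yes

Serial: yes — every world has a successor (e.g. w0 R w0).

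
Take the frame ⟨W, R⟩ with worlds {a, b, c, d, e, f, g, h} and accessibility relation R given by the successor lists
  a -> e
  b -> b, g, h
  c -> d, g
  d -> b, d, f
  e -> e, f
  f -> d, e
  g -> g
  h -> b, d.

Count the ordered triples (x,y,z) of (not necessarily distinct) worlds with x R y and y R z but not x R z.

Enumerating: (a,e,f), (b,h,d), (c,d,b), (c,d,f), (d,b,g), (d,b,h), (d,f,e), (e,f,d), (f,d,b), (f,d,f), (f,e,f), (h,b,g), (h,b,h), (h,d,f).

14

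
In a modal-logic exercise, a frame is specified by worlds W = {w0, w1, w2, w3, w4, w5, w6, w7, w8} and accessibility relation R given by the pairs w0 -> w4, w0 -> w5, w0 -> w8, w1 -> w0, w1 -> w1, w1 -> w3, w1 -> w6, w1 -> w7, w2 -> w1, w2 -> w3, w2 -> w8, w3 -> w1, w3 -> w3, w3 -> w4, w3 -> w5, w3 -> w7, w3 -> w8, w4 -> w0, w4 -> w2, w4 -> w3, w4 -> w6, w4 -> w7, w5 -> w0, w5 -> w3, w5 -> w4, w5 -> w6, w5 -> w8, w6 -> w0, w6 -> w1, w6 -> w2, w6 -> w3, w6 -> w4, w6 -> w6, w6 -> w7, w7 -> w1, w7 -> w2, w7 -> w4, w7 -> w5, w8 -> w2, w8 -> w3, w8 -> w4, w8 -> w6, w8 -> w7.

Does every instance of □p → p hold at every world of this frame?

Axiom T corresponds to the accessibility relation being reflexive.
Reflexive: no — w0 is not related to itself.

No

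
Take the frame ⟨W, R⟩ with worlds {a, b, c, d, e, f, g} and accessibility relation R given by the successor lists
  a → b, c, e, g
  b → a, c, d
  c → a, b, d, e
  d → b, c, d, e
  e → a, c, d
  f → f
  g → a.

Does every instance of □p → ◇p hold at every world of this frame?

Axiom D corresponds to the accessibility relation being serial.
Serial: yes — every world has a successor (e.g. a R b).

Yes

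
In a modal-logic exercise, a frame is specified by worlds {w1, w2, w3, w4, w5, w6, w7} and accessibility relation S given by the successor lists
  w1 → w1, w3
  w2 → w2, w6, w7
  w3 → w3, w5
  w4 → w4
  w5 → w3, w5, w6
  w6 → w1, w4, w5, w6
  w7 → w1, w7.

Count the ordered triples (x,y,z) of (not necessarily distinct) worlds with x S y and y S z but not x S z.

11

Enumerating: (w1,w3,w5), (w2,w6,w1), (w2,w6,w4), (w2,w6,w5), (w2,w7,w1), (w3,w5,w6), (w5,w6,w1), (w5,w6,w4), (w6,w1,w3), (w6,w5,w3), (w7,w1,w3).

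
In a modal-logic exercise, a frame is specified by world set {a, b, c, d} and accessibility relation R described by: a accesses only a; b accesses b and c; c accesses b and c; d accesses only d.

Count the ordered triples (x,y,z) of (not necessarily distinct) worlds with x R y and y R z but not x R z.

R is transitive; there are no such tuples.

0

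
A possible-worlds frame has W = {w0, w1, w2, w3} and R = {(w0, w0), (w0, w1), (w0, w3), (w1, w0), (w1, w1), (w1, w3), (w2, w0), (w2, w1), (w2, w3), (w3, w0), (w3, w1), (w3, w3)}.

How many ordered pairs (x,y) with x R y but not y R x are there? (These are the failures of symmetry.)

Enumerating: (w2,w0), (w2,w1), (w2,w3).

3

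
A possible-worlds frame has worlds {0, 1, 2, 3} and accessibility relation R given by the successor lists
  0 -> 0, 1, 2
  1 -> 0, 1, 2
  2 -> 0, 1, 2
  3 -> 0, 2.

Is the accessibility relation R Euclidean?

Euclidean: yes — any two successors of a common world are R-related.

Yes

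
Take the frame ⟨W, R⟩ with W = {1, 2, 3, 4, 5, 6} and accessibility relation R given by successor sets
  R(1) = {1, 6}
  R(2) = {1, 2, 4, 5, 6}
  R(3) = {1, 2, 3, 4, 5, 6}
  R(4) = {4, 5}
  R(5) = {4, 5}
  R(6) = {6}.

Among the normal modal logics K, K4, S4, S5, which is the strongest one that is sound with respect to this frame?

Transitive (axiom 4): yes — every two-step R-path is closed by a direct edge.
Reflexive (axiom T): yes — every world is R-related to itself.
Euclidean (axiom 5): no — 2 R 1 and 2 R 4, but not 1 R 4.
So F validates K, K4, S4; S5 would additionally require R to be Euclidean. The strongest is S4.

S4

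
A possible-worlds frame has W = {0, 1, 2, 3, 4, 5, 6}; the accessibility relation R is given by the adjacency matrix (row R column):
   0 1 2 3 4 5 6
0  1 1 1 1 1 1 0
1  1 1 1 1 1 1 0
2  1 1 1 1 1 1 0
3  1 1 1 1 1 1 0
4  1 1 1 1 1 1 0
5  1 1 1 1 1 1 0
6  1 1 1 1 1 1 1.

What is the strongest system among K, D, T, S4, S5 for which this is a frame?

S4

Serial (axiom D): yes — every world has a successor (e.g. 0 R 0).
Reflexive (axiom T): yes — every world is R-related to itself.
Transitive (axiom 4): yes — every two-step R-path is closed by a direct edge.
Euclidean (axiom 5): no — 6 R 0 and 6 R 6, but not 0 R 6.
So F validates K, D, T, S4; S5 would additionally require R to be Euclidean. The strongest is S4.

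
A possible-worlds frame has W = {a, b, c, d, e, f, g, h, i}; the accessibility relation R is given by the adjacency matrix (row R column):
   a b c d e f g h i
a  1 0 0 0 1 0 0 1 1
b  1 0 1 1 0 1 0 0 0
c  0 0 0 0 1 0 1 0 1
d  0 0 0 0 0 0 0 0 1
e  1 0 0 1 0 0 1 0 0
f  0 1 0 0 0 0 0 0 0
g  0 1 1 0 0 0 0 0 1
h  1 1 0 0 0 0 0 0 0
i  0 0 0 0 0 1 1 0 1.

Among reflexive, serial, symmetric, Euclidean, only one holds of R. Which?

serial

Reflexive: no — b is not related to itself.
Serial: yes — every world has a successor (e.g. a R a).
Symmetric: no — a R i but not i R a.
Euclidean: no — a R e and a R h, but not e R h.
Only serial holds.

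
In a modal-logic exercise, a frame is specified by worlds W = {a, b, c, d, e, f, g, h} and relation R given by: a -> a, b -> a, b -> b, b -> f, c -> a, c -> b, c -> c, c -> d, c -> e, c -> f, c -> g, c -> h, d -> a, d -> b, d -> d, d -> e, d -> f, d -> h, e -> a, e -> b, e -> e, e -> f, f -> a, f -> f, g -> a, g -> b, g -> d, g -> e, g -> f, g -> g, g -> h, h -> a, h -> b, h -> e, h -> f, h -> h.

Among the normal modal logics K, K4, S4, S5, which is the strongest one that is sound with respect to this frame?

Transitive (axiom 4): yes — every two-step R-path is closed by a direct edge.
Reflexive (axiom T): yes — every world is R-related to itself.
Euclidean (axiom 5): no — b R a and b R f, but not a R f.
So F validates K, K4, S4; S5 would additionally require R to be Euclidean. The strongest is S4.

S4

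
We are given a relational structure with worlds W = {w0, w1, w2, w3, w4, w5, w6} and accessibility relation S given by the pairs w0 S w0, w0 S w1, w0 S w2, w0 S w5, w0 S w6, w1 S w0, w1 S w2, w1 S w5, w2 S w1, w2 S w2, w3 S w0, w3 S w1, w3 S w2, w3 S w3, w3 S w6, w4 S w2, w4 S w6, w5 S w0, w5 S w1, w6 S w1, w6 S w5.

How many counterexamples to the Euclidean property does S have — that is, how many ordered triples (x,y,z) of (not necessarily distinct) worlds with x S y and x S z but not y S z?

Enumerating: (w0,w1,w1), (w0,w1,w6), (w0,w2,w0), (w0,w2,w5), (w0,w2,w6), (w0,w5,w2), (w0,w5,w5), (w0,w5,w6), (w0,w6,w0), (w0,w6,w2), (w0,w6,w6), (w1,w2,w0), … and 21 more.
Total: 33.

33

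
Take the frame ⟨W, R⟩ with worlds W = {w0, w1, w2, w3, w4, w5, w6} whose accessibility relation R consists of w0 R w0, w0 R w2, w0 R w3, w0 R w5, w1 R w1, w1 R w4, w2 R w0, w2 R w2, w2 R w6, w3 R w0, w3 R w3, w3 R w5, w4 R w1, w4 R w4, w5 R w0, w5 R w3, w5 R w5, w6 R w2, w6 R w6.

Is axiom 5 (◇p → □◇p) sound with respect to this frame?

No

By correspondence theory, 5 is valid on a frame iff R is Euclidean.
Euclidean: no — w0 R w2 and w0 R w3, but not w2 R w3.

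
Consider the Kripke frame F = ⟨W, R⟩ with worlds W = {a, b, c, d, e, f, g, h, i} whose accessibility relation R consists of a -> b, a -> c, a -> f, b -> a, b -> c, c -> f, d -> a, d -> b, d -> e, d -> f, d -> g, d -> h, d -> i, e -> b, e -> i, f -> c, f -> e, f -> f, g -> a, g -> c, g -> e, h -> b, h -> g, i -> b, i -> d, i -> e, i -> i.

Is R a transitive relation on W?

No

Transitive: no — a R f and f R e, but not a R e.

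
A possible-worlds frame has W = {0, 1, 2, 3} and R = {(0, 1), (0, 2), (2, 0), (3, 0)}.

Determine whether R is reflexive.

Reflexive: no — 0 is not related to itself.

No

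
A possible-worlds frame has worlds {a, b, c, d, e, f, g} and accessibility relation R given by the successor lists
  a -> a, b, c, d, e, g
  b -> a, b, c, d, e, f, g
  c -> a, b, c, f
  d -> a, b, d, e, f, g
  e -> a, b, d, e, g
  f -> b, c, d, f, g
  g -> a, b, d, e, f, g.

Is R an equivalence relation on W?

Reflexive: yes — every world is R-related to itself.
Symmetric: yes — every pair in R has its reverse in R.
Transitive: no — a R b and b R f, but not a R f.
So R is not an equivalence relation.

No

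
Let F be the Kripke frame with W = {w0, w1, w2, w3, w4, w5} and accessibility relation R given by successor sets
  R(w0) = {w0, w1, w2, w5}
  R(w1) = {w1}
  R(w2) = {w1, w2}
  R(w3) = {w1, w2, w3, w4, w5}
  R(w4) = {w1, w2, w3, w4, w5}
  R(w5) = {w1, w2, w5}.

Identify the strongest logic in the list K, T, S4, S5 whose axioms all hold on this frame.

Reflexive (axiom T): yes — every world is R-related to itself.
Transitive (axiom 4): yes — every two-step R-path is closed by a direct edge.
Euclidean (axiom 5): no — w0 R w1 and w0 R w2, but not w1 R w2.
So F validates K, T, S4; S5 would additionally require R to be Euclidean. The strongest is S4.

S4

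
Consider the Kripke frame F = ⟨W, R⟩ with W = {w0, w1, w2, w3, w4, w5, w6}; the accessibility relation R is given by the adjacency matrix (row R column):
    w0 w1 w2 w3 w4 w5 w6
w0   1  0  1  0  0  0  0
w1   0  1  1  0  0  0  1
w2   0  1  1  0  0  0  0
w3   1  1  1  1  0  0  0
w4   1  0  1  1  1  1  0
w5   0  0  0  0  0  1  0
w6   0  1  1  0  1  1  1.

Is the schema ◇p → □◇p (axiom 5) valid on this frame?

Axiom 5 corresponds to the accessibility relation being Euclidean.
Euclidean: no — w1 R w2 and w1 R w6, but not w2 R w6.

No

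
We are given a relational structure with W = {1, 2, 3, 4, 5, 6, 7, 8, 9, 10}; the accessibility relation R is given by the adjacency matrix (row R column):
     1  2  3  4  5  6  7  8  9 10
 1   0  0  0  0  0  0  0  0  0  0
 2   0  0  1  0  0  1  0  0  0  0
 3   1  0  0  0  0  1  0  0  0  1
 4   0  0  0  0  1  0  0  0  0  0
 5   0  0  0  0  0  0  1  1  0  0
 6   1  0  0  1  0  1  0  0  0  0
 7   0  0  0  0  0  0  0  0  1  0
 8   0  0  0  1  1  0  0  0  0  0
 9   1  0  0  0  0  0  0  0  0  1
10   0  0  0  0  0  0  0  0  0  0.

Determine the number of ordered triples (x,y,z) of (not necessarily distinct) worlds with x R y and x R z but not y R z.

28

Enumerating: (2,3,3), (2,6,3), (3,1,1), (3,1,10), (3,1,6), (3,10,1), (3,10,10), (3,10,6), (3,6,10), (4,5,5), (5,7,7), (5,7,8), … and 16 more.
Total: 28.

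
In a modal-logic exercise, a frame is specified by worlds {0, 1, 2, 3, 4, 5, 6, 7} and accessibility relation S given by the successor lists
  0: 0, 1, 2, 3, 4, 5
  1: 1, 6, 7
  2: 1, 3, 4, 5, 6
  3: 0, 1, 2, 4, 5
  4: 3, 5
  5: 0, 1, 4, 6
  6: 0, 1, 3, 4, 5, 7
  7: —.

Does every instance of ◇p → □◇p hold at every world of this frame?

No

By correspondence theory, 5 is valid on a frame iff S is Euclidean.
Euclidean: no — 0 S 1 and 0 S 2, but not 1 S 2.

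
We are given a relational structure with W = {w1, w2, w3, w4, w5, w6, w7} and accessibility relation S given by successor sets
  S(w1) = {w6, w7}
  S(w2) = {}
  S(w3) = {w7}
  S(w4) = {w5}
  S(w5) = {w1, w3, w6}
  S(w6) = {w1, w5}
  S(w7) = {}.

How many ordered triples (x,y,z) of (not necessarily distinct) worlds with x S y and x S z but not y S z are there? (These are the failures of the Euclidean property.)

Enumerating: (w1,w6,w6), (w1,w6,w7), (w1,w7,w6), (w1,w7,w7), (w3,w7,w7), (w4,w5,w5), (w5,w1,w1), (w5,w1,w3), (w5,w3,w1), (w5,w3,w3), (w5,w3,w6), (w5,w6,w3), (w5,w6,w6), (w6,w1,w1), (w6,w1,w5), (w6,w5,w5).

16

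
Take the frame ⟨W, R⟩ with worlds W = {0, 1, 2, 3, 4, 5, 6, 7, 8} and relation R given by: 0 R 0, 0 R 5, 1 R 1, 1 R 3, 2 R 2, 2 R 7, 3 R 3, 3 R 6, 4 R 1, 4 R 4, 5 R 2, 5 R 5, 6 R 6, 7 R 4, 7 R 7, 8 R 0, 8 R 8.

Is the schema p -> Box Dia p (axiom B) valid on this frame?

No

The schema B characterises exactly the symmetric frames.
Symmetric: no — 0 R 5 but not 5 R 0.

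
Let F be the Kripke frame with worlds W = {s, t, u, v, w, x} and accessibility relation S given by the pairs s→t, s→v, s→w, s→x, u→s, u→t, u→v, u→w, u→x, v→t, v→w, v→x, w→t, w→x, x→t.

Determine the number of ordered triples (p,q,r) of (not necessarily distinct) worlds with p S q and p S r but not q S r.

35

Enumerating: (s,t,t), (s,t,v), (s,t,w), (s,t,x), (s,v,v), (s,w,v), (s,w,w), (s,x,v), (s,x,w), (s,x,x), (u,s,s), (u,t,s), … and 23 more.
Total: 35.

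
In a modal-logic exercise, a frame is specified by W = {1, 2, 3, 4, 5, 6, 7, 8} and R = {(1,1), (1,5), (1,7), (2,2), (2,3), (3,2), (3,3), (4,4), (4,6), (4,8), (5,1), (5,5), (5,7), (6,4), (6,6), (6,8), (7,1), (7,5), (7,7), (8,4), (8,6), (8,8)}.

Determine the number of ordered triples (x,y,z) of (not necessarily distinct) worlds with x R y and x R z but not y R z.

0

R is Euclidean; there are no such tuples.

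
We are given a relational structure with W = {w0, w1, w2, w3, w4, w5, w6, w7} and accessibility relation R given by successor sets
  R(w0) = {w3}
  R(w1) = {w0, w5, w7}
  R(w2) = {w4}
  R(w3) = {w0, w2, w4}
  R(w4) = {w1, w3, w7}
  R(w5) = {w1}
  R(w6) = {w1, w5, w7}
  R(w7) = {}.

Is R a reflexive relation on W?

Reflexive: no — w0 is not related to itself.

No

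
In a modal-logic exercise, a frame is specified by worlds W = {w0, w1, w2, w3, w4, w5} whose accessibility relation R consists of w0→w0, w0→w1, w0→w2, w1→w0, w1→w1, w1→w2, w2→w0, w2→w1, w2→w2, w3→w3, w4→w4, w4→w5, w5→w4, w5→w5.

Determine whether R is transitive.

Yes

Transitive: yes — every two-step R-path is closed by a direct edge.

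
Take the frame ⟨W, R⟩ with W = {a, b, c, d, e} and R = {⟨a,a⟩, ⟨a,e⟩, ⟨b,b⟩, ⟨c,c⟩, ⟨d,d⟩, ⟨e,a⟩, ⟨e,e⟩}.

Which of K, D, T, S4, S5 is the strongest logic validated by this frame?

S5

Serial (axiom D): yes — every world has a successor (e.g. a R a).
Reflexive (axiom T): yes — every world is R-related to itself.
Transitive (axiom 4): yes — every two-step R-path is closed by a direct edge.
Euclidean (axiom 5): yes — any two successors of a common world are R-related.
So F validates K, D, T, S4, S5. The strongest is S5.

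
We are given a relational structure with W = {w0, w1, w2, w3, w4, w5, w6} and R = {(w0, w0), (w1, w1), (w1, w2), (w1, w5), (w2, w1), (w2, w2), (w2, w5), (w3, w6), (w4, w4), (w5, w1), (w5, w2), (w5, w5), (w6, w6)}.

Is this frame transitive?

Yes

Transitive: yes — every two-step R-path is closed by a direct edge.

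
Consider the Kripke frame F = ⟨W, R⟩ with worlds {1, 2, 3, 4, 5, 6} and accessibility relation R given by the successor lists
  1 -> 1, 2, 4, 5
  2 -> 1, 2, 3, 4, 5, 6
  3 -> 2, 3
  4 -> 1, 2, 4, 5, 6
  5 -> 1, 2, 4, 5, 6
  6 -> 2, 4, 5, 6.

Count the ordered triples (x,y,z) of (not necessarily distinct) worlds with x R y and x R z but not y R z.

14

Enumerating: (2,1,3), (2,1,6), (2,3,1), (2,3,4), (2,3,5), (2,3,6), (2,4,3), (2,5,3), (2,6,1), (2,6,3), (4,1,6), (4,6,1), (5,1,6), (5,6,1).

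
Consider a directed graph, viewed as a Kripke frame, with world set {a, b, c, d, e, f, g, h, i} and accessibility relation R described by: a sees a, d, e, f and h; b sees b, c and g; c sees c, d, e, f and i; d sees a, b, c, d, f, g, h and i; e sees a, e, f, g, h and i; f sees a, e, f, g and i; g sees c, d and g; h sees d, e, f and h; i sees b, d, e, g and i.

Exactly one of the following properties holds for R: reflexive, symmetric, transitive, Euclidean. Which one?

Reflexive: yes — every world is R-related to itself.
Symmetric: no — a R h but not h R a.
Transitive: no — a R d and d R b, but not a R b.
Euclidean: no — a R d and a R e, but not d R e.
Only reflexive holds.

reflexive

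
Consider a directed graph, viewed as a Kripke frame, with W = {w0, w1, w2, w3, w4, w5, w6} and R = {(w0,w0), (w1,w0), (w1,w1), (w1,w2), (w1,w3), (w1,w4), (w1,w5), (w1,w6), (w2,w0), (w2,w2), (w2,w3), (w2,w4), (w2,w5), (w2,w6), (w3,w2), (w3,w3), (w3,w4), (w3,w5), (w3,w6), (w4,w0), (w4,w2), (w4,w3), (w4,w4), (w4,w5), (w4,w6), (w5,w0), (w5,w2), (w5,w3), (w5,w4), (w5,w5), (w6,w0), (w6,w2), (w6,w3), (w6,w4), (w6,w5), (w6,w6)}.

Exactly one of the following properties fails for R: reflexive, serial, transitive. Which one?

Reflexive: yes — every world is R-related to itself.
Serial: yes — every world has a successor (e.g. w0 R w0).
Transitive: no — w3 R w2 and w2 R w0, but not w3 R w0.
Only transitive fails.

transitive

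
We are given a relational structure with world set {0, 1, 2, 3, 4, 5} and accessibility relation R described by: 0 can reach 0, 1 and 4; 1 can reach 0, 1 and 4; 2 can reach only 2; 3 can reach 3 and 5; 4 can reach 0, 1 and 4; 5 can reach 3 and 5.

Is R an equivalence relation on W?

Yes

Reflexive: yes — every world is R-related to itself.
Symmetric: yes — every pair in R has its reverse in R.
Transitive: yes — every two-step R-path is closed by a direct edge.
So R is an equivalence relation.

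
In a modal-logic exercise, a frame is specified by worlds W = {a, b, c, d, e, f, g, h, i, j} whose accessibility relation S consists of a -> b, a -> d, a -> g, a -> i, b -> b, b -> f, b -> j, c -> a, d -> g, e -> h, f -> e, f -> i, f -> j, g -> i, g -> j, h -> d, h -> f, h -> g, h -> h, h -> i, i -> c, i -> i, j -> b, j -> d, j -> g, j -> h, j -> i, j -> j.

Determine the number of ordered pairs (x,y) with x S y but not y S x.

20

Enumerating: (a,b), (a,d), (a,g), (a,i), (b,f), (c,a), (d,g), (e,h), (f,e), (f,i), (f,j), (g,i), … and 8 more.
Total: 20.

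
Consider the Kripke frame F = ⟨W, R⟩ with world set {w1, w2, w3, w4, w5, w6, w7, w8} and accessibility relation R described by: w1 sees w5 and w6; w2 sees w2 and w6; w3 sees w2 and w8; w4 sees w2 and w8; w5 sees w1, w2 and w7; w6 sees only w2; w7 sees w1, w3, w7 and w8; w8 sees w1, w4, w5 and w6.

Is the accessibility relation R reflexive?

No

Reflexive: no — w1 is not related to itself.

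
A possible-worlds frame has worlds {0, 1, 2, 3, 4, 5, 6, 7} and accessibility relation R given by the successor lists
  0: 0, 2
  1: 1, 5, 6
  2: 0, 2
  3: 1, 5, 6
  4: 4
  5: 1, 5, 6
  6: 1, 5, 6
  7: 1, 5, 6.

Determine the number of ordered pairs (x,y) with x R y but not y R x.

6

Enumerating: (3,1), (3,5), (3,6), (7,1), (7,5), (7,6).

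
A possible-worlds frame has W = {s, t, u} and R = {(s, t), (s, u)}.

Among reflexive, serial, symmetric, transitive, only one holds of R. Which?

Reflexive: no — s is not related to itself.
Serial: no — t has no R-successor.
Symmetric: no — s R t but not t R s.
Transitive: yes — every two-step R-path is closed by a direct edge.
Only transitive holds.

transitive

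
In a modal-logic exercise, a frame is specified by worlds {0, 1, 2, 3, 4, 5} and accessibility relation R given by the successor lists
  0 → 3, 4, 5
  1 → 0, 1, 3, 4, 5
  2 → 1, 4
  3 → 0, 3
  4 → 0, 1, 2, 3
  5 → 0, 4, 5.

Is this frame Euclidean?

No

Euclidean: no — 0 R 3 and 0 R 4, but not 3 R 4.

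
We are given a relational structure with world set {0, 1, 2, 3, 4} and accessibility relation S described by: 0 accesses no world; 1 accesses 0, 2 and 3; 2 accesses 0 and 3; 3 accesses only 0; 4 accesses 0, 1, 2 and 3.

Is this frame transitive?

Yes

Transitive: yes — every two-step S-path is closed by a direct edge.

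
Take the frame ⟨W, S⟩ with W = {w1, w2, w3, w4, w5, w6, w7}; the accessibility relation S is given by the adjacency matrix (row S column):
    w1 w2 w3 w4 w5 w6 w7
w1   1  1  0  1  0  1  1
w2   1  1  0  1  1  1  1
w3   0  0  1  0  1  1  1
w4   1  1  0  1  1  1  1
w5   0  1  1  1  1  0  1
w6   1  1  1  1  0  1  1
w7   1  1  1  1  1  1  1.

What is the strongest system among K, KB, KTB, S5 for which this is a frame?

KTB

Symmetric (axiom B): yes — every pair in S has its reverse in S.
Reflexive (axiom T): yes — every world is S-related to itself.
Euclidean (axiom 5): no — w2 S w1 and w2 S w5, but not w1 S w5.
So F validates K, KB, KTB; S5 would additionally require S to be Euclidean. The strongest is KTB.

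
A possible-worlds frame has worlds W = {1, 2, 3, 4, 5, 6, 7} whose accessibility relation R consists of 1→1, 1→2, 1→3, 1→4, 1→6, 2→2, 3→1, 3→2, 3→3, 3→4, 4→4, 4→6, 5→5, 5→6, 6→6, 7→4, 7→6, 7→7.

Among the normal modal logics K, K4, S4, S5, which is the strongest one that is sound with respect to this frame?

Transitive (axiom 4): no — 3 R 1 and 1 R 6, but not 3 R 6.
Reflexive (axiom T): yes — every world is R-related to itself.
Euclidean (axiom 5): no — 1 R 2 and 1 R 3, but not 2 R 3.
So F validates K; K4 would additionally require R to be transitive. The strongest is K.

K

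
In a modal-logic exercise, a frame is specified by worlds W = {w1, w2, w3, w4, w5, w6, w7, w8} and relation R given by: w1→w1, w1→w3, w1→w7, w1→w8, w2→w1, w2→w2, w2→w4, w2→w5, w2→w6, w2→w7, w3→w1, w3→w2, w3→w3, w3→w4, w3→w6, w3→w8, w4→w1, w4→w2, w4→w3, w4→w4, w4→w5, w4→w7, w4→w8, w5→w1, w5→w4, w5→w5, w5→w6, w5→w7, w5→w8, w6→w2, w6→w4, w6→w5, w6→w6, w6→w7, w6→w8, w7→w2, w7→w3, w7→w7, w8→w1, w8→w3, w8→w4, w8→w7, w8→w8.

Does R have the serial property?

Yes

Serial: yes — every world has a successor (e.g. w1 R w1).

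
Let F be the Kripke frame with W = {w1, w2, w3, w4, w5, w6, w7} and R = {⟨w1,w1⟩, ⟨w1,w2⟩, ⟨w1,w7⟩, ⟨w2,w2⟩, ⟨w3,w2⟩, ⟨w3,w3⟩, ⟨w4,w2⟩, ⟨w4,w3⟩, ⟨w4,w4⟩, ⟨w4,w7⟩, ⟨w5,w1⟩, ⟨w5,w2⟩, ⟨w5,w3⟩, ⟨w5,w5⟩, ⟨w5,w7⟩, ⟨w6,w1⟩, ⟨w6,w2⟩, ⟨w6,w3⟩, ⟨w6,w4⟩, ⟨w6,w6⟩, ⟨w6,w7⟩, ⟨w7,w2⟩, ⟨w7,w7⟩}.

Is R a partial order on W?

Yes

Reflexive: yes — every world is R-related to itself.
Transitive: yes — every two-step R-path is closed by a direct edge.
Antisymmetric: yes — no distinct pair is related both ways.
So R is a partial order.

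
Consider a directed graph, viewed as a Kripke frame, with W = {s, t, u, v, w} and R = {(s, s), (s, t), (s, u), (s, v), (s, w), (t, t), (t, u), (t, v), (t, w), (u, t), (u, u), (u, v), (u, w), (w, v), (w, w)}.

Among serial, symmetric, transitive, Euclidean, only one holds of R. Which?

transitive

Serial: no — v has no R-successor.
Symmetric: no — s R t but not t R s.
Transitive: yes — every two-step R-path is closed by a direct edge.
Euclidean: no — s R v and s R t, but not v R t.
Only transitive holds.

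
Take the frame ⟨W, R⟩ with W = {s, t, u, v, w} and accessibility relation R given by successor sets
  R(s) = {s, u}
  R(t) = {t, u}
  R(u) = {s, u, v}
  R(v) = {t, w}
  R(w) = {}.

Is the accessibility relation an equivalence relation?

No

Reflexive: no — v is not related to itself.
Symmetric: no — t R u but not u R t.
Transitive: no — s R u and u R v, but not s R v.
So R is not an equivalence relation.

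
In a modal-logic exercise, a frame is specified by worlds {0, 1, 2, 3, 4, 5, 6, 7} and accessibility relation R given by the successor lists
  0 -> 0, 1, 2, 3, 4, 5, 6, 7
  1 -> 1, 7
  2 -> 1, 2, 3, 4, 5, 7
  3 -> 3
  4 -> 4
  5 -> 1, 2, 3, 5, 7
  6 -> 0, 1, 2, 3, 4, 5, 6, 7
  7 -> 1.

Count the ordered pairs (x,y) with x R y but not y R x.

19

Enumerating: (0,1), (0,2), (0,3), (0,4), (0,5), (0,7), (2,1), (2,3), (2,4), (2,7), (5,1), (5,3), … and 7 more.
Total: 19.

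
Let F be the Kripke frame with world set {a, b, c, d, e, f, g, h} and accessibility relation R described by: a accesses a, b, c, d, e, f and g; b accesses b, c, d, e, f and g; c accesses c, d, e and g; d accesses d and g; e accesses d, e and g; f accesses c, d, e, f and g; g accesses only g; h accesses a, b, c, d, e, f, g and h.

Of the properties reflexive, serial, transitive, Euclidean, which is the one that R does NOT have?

Reflexive: yes — every world is R-related to itself.
Serial: yes — every world has a successor (e.g. a R a).
Transitive: yes — every two-step R-path is closed by a direct edge.
Euclidean: no — a R c and a R b, but not c R b.
Only Euclidean fails.

Euclidean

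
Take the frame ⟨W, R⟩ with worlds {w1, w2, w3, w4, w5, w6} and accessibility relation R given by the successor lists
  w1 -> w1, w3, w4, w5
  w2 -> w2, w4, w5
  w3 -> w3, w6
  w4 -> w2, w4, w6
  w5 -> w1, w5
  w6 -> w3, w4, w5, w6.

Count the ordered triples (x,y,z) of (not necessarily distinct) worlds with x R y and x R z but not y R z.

20

Enumerating: (w1,w3,w1), (w1,w3,w4), (w1,w3,w5), (w1,w4,w1), (w1,w4,w3), (w1,w4,w5), (w1,w5,w3), (w1,w5,w4), (w2,w4,w5), (w2,w5,w2), (w2,w5,w4), (w4,w2,w6), … and 8 more.
Total: 20.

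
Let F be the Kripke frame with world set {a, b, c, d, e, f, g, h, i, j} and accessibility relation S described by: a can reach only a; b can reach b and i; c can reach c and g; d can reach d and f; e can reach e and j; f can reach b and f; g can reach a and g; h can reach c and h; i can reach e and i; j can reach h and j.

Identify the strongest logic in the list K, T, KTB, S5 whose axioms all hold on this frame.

T

Reflexive (axiom T): yes — every world is S-related to itself.
Symmetric (axiom B): no — b S i but not i S b.
Euclidean (axiom 5): no — b S i and b S b, but not i S b.
So F validates K, T; KTB would additionally require S to be symmetric. The strongest is T.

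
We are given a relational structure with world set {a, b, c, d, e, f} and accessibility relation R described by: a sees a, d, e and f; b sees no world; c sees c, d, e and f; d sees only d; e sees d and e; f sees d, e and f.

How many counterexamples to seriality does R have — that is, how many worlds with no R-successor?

1

Enumerating: b.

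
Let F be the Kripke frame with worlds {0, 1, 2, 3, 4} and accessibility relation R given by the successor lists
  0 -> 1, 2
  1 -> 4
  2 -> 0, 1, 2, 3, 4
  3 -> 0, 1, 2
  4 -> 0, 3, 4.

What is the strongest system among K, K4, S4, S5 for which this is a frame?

K

Transitive (axiom 4): no — 0 R 1 and 1 R 4, but not 0 R 4.
Reflexive (axiom T): no — 0 is not related to itself.
Euclidean (axiom 5): no — 0 R 1 and 0 R 2, but not 1 R 2.
So F validates K; K4 would additionally require R to be transitive. The strongest is K.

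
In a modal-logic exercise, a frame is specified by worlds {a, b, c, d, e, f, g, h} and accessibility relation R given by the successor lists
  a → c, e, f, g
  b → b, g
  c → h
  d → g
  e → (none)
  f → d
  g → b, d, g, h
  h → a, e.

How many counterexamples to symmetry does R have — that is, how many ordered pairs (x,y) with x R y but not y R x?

9

Enumerating: (a,c), (a,e), (a,f), (a,g), (c,h), (f,d), (g,h), (h,a), (h,e).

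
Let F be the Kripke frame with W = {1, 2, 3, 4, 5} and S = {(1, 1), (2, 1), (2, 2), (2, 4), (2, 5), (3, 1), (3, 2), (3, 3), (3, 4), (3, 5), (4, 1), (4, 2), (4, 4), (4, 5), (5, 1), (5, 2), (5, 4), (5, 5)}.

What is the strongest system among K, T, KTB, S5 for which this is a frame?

Reflexive (axiom T): yes — every world is S-related to itself.
Symmetric (axiom B): no — 2 S 1 but not 1 S 2.
Euclidean (axiom 5): no — 2 S 1 and 2 S 4, but not 1 S 4.
So F validates K, T; KTB would additionally require S to be symmetric. The strongest is T.

T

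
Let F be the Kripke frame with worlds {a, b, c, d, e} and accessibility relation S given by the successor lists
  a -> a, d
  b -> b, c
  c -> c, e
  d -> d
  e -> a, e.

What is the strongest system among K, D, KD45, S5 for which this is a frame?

D

Serial (axiom D): yes — every world has a successor (e.g. a S a).
Euclidean (axiom 5): no — a S d and a S a, but not d S a.
Transitive (axiom 4): no — b S c and c S e, but not b S e.
Reflexive (axiom T): yes — every world is S-related to itself.
So F validates K, D; KD45 would additionally require S to be Euclidean and transitive. The strongest is D.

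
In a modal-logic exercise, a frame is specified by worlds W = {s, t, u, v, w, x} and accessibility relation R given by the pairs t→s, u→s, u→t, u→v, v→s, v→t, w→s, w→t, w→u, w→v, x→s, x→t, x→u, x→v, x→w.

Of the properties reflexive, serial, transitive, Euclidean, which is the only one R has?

Reflexive: no — s is not related to itself.
Serial: no — s has no R-successor.
Transitive: yes — every two-step R-path is closed by a direct edge.
Euclidean: no — u R s and u R t, but not s R t.
Only transitive holds.

transitive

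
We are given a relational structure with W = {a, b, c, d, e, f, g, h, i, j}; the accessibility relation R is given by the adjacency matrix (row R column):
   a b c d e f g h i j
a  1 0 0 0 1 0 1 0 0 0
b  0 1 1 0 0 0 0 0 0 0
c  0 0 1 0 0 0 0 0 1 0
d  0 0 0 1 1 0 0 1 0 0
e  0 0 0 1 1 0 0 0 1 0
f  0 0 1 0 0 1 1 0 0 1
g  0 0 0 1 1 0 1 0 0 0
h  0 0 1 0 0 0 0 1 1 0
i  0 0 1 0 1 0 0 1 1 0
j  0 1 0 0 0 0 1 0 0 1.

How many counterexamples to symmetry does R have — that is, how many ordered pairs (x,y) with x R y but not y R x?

Enumerating: (a,e), (a,g), (b,c), (d,h), (f,c), (f,g), (f,j), (g,d), (g,e), (h,c), (j,b), (j,g).

12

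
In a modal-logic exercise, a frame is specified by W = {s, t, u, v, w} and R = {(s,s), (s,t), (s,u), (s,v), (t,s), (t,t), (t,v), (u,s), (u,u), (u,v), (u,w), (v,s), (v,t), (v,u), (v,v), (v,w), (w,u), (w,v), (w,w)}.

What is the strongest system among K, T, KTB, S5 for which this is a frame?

KTB

Reflexive (axiom T): yes — every world is R-related to itself.
Symmetric (axiom B): yes — every pair in R has its reverse in R.
Euclidean (axiom 5): no — s R t and s R u, but not t R u.
So F validates K, T, KTB; S5 would additionally require R to be Euclidean. The strongest is KTB.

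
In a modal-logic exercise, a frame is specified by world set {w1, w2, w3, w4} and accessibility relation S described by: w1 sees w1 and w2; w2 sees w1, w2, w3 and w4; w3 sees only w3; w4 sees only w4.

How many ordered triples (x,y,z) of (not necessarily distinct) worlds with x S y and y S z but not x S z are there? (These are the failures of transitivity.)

Enumerating: (w1,w2,w3), (w1,w2,w4).

2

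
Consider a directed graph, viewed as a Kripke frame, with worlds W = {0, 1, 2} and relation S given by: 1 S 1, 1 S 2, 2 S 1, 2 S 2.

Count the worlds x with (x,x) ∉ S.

Enumerating: 0.

1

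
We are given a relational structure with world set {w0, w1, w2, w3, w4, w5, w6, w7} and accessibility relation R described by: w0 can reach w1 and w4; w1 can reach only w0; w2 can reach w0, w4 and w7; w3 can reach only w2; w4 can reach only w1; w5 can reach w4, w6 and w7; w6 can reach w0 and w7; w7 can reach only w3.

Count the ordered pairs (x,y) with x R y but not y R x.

Enumerating: (w0,w4), (w2,w0), (w2,w4), (w2,w7), (w3,w2), (w4,w1), (w5,w4), (w5,w6), (w5,w7), (w6,w0), (w6,w7), (w7,w3).

12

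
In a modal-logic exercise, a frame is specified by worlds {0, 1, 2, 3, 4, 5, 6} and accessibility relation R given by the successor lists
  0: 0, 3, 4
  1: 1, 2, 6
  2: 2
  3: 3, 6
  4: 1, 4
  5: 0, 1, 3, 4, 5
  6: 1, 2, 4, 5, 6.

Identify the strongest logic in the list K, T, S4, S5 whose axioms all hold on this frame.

T

Reflexive (axiom T): yes — every world is R-related to itself.
Transitive (axiom 4): no — 0 R 3 and 3 R 6, but not 0 R 6.
Euclidean (axiom 5): no — 0 R 3 and 0 R 4, but not 3 R 4.
So F validates K, T; S4 would additionally require R to be transitive. The strongest is T.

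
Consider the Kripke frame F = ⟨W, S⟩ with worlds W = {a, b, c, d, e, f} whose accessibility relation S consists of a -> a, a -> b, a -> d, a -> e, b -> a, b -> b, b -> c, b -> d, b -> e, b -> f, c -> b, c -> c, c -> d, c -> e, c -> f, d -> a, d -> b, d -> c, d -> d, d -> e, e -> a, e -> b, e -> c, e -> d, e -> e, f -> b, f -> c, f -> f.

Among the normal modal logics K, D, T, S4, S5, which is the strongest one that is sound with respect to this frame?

T

Serial (axiom D): yes — every world has a successor (e.g. a S a).
Reflexive (axiom T): yes — every world is S-related to itself.
Transitive (axiom 4): no — a S b and b S c, but not a S c.
Euclidean (axiom 5): no — b S a and b S c, but not a S c.
So F validates K, D, T; S4 would additionally require S to be transitive. The strongest is T.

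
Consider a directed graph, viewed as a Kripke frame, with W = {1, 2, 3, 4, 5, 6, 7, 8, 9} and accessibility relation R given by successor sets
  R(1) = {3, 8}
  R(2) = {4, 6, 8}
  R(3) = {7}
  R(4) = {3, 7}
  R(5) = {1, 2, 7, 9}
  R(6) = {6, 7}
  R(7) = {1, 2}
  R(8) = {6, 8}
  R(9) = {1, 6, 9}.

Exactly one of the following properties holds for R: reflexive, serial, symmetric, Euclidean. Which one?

serial

Reflexive: no — 1 is not related to itself.
Serial: yes — every world has a successor (e.g. 1 R 3).
Symmetric: no — 1 R 3 but not 3 R 1.
Euclidean: no — 1 R 3 and 1 R 8, but not 3 R 8.
Only serial holds.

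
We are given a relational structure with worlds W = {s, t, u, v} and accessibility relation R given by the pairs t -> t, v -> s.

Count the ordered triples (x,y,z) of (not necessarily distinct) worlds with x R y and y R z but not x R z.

R is transitive; there are no such tuples.

0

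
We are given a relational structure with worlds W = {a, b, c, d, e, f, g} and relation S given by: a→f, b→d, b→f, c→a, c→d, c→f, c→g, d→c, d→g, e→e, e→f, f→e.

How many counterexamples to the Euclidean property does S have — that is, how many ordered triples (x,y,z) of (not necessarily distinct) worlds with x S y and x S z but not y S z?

Enumerating: (a,f,f), (b,d,d), (b,d,f), (b,f,d), (b,f,f), (c,a,a), (c,a,d), (c,a,g), (c,d,a), (c,d,d), (c,d,f), (c,f,a), … and 11 more.
Total: 23.

23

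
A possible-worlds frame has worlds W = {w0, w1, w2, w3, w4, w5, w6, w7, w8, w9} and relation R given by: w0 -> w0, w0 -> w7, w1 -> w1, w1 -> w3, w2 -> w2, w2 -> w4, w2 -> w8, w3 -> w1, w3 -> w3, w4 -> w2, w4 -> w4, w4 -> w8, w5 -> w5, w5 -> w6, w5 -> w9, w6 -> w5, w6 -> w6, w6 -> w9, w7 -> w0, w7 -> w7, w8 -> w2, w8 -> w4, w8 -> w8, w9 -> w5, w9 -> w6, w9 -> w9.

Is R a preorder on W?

Reflexive: yes — every world is R-related to itself.
Transitive: yes — every two-step R-path is closed by a direct edge.
So R is a preorder.

Yes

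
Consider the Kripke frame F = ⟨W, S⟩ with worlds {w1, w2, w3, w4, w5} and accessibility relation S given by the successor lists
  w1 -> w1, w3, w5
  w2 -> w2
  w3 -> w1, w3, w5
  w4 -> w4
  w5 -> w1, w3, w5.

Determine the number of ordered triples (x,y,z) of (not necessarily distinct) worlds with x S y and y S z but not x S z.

0

S is transitive; there are no such tuples.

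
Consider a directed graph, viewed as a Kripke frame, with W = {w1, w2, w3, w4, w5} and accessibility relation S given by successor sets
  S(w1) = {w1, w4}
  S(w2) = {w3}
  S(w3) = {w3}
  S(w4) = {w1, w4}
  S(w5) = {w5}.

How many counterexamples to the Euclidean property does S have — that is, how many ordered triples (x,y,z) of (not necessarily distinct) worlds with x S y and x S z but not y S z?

0

S is Euclidean; there are no such tuples.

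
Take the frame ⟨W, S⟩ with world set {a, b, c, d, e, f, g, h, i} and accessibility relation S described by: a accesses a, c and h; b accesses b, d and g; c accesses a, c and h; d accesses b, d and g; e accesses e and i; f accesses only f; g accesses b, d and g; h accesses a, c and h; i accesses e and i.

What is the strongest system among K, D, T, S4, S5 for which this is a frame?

Serial (axiom D): yes — every world has a successor (e.g. a S a).
Reflexive (axiom T): yes — every world is S-related to itself.
Transitive (axiom 4): yes — every two-step S-path is closed by a direct edge.
Euclidean (axiom 5): yes — any two successors of a common world are S-related.
So F validates K, D, T, S4, S5. The strongest is S5.

S5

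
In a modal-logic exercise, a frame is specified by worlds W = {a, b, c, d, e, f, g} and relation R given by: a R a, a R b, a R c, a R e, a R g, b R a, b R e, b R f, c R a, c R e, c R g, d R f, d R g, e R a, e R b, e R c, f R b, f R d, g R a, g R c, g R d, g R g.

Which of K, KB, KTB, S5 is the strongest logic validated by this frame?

KB

Symmetric (axiom B): yes — every pair in R has its reverse in R.
Reflexive (axiom T): no — b is not related to itself.
Euclidean (axiom 5): no — a R b and a R c, but not b R c.
So F validates K, KB; KTB would additionally require R to be reflexive. The strongest is KB.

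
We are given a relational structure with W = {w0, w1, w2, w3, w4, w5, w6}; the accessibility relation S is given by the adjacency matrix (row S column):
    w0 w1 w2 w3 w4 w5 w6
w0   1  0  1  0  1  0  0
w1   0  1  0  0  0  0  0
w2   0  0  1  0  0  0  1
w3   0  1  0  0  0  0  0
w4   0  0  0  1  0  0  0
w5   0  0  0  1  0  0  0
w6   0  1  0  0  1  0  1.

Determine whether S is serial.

Serial: yes — every world has a successor (e.g. w0 S w0).

Yes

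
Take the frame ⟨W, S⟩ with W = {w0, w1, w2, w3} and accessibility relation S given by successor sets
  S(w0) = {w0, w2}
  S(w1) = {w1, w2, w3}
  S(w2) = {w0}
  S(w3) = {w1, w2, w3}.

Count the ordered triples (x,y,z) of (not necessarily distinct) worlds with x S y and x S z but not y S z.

Enumerating: (w0,w2,w2), (w1,w2,w1), (w1,w2,w2), (w1,w2,w3), (w3,w2,w1), (w3,w2,w2), (w3,w2,w3).

7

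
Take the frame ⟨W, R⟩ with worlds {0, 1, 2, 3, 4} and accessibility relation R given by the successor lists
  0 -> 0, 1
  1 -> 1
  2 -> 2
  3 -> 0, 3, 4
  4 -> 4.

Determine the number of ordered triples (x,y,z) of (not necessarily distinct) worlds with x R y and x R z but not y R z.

5

Enumerating: (0,1,0), (3,0,3), (3,0,4), (3,4,0), (3,4,3).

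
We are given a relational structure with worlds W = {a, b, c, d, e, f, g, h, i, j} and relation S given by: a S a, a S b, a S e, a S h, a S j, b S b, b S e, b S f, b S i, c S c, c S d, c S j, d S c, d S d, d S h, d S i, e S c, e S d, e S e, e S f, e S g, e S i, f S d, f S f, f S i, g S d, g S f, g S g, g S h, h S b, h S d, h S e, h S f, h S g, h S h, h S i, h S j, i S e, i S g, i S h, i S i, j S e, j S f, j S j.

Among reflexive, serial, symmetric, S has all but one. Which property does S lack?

symmetric

Reflexive: yes — every world is S-related to itself.
Serial: yes — every world has a successor (e.g. a S a).
Symmetric: no — a S b but not b S a.
Only symmetric fails.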